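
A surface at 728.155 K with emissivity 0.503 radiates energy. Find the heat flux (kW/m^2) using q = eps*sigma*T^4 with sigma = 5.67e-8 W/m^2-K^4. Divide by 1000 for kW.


T^4 = 2.8112e+11
q = 0.503 * 5.67e-8 * 2.8112e+11 / 1000 = 8.0176 kW/m^2

8.0176 kW/m^2


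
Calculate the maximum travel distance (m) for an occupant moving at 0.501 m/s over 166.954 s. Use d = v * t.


d = 0.501 * 166.954 = 83.644 m

83.644 m


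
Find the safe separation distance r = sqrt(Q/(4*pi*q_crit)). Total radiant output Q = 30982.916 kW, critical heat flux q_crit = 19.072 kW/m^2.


4*pi*q_crit = 239.67
Q/(4*pi*q_crit) = 129.28
r = sqrt(129.28) = 11.370 m

11.370 m


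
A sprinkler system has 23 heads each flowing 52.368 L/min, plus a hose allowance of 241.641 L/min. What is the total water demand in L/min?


Sprinkler demand = 23 * 52.368 = 1204.464 L/min
Total = 1204.464 + 241.641 = 1446.105 L/min

1446.105 L/min


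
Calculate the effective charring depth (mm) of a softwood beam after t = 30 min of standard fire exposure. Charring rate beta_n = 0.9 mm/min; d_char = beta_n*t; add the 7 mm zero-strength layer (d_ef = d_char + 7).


d_char = 0.9 * 30 = 27 mm
d_ef = 27 + 1.0*7 = 34 mm

34 mm


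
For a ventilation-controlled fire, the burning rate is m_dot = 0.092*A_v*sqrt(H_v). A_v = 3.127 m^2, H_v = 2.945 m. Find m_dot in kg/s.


sqrt(H_v) = 1.7161
m_dot = 0.092 * 3.127 * 1.7161 = 0.49369 kg/s

0.49369 kg/s


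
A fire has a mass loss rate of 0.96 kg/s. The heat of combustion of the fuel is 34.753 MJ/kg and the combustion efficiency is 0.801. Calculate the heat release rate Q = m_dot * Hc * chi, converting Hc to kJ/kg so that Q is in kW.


Hc = 34.753 MJ/kg = 34.753 * 1000 kJ/kg = 34753 kJ/kg
Q = 0.96 kg/s * 34753 kJ/kg * 0.801 = 26724 kW

26724 kW


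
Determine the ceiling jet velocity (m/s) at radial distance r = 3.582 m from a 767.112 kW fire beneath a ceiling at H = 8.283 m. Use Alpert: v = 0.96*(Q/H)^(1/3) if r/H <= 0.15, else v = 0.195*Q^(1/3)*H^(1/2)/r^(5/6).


r/H = 3.582 / 8.283 = 0.43245
r/H > 0.15, so v = 0.195*Q^(1/3)*H^(1/2)/r^(5/6)
Q^(1/3) = 9.1542
H^(1/2) = 2.8780
r^(5/6) = 2.8958
v = 0.195 * 9.1542 * 2.8780 / 2.8958 = 1.7741 m/s

1.7741 m/s


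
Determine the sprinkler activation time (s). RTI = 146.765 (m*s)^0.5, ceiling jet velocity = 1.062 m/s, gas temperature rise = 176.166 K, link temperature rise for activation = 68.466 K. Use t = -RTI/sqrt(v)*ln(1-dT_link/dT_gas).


dT_link/dT_gas = 0.38864
ln(1 - 0.38864) = -0.49208
t = -146.765 / sqrt(1.062) * -0.49208 = 70.080 s

70.080 s


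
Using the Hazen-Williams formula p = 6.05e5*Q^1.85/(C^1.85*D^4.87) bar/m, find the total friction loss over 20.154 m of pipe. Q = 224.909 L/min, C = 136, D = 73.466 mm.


Q^1.85 = 22450
C^1.85 = 8852.1
D^4.87 = 1.2242e+09
p/m = 0.0012534 bar/m
p_total = 0.0012534 * 20.154 = 0.025260 bar

0.025260 bar


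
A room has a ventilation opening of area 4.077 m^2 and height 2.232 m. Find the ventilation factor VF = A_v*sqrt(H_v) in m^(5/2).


sqrt(H_v) = 1.4940
VF = 4.077 * 1.4940 = 6.0910 m^(5/2)

6.0910 m^(5/2)


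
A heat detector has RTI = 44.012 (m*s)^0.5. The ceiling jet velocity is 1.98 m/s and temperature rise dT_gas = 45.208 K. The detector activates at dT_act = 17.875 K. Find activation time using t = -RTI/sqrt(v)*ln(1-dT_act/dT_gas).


dT_act/dT_gas = 0.39539
ln(1 - 0.39539) = -0.50318
t = -44.012 / sqrt(1.98) * -0.50318 = 15.738 s

15.738 s


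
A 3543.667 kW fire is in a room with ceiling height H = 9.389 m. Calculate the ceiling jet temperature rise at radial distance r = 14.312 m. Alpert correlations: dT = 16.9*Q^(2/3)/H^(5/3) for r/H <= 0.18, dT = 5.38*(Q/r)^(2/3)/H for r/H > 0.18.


r/H = 14.312 / 9.389 = 1.5243
r/H > 0.18, so dT = 5.38*(Q/r)^(2/3)/H
Q/r = 247.60
(Q/r)^(2/3) = 39.431
dT = 5.38 * 39.431 / 9.389 = 22.594 K

22.594 K


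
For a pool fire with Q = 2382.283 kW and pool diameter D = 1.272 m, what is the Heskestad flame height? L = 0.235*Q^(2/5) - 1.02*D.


Q^(2/5) = 22.428
0.235 * Q^(2/5) = 5.2707
1.02 * D = 1.2974
L = 3.9732 m

3.9732 m


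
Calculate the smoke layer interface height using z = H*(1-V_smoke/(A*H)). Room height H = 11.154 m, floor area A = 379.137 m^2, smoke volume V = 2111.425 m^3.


V/(A*H) = 0.49929
1 - 0.49929 = 0.50071
z = 11.154 * 0.50071 = 5.5850 m

5.5850 m


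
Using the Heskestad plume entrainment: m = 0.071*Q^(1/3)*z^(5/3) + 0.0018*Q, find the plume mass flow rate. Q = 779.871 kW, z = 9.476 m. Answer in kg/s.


Q^(1/3) = 9.2047
z^(5/3) = 42.433
First term = 0.071 * 9.2047 * 42.433 = 27.732
Second term = 0.0018 * 779.871 = 1.4038
m = 29.135 kg/s

29.135 kg/s


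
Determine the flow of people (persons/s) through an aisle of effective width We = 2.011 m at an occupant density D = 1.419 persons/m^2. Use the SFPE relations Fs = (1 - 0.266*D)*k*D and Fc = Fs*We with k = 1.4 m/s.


1 - 0.266*D = 1 - 0.266*1.419 = 0.62255
Fs = 0.62255 * 1.4 * 1.419 = 1.2367 persons/(s*m)
Fc = 1.2367 * 2.011 = 2.4871 persons/s

2.4871 persons/s


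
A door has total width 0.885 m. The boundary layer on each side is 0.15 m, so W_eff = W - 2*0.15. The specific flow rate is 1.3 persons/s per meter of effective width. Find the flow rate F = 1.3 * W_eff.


W_eff = 0.885 - 0.30 = 0.585 m
F = 1.3 * 0.585 = 0.76050 persons/s

0.76050 persons/s


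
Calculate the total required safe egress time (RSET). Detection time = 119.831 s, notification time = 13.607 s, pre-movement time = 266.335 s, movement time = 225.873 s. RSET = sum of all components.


Total = 119.831 + 13.607 + 266.335 + 225.873 = 625.646 s

625.646 s


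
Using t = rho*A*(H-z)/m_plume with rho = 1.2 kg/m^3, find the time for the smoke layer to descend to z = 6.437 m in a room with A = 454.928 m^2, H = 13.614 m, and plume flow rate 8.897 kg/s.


H - z = 7.177 m
t = 1.2 * 454.928 * 7.177 / 8.897 = 440.38 s

440.38 s


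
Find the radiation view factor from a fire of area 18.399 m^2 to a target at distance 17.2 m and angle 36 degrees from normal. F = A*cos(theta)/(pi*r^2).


cos(36 deg) = 0.80902
pi*r^2 = 929.41
F = 18.399 * 0.80902 / 929.41 = 0.016016

0.016016


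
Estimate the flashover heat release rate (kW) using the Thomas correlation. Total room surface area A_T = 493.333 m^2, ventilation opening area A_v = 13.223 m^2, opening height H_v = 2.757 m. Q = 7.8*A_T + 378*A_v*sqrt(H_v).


7.8*A_T = 3848.0
sqrt(H_v) = 1.6604
378*A_v*sqrt(H_v) = 8299.3
Q = 3848.0 + 8299.3 = 12147 kW

12147 kW


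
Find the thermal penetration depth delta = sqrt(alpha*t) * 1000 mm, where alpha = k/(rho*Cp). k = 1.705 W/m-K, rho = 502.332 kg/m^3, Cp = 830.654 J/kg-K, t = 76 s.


alpha = 1.705 / (502.332 * 830.654) = 4.0861e-06 m^2/s
alpha * t = 0.00031055
delta = sqrt(0.00031055) * 1000 = 17.622 mm

17.622 mm


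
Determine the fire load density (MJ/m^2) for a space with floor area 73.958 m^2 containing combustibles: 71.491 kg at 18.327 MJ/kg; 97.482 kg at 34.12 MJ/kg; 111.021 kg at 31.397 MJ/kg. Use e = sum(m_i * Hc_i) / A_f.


Total energy = 71.491*18.327 + 97.482*34.12 + 111.021*31.397
= 1310.216 + 3326.086 + 3485.726
= 8122.028 MJ
e = 8122.028 / 73.958 = 109.82 MJ/m^2

109.82 MJ/m^2


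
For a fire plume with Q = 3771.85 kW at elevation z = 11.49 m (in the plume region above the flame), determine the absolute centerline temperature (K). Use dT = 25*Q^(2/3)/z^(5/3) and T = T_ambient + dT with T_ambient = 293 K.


Q^(2/3) = 242.31
z^(5/3) = 58.506
dT = 25 * 242.31 / 58.506 = 103.54 K
T = 293 + 103.54 = 396.54 K

396.54 K


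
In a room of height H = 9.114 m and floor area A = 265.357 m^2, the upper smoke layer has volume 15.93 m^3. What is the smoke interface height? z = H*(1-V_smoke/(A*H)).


V/(A*H) = 0.0065868
1 - 0.0065868 = 0.99341
z = 9.114 * 0.99341 = 9.0540 m

9.0540 m


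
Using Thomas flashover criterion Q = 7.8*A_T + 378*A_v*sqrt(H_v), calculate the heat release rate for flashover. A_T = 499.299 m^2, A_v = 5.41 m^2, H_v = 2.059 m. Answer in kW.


7.8*A_T = 3894.5
sqrt(H_v) = 1.4349
378*A_v*sqrt(H_v) = 2934.4
Q = 3894.5 + 2934.4 = 6828.9 kW

6828.9 kW


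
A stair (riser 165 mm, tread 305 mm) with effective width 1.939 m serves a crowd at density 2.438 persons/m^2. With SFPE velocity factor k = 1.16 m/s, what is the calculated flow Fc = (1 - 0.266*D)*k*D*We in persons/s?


1 - 0.266*D = 1 - 0.266*2.438 = 0.35149
Fs = 0.35149 * 1.16 * 2.438 = 0.99405 persons/(s*m)
Fc = 0.99405 * 1.939 = 1.9275 persons/s

1.9275 persons/s


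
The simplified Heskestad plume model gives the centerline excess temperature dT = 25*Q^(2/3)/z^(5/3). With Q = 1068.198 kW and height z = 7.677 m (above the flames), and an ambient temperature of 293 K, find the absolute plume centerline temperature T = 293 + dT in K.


Q^(2/3) = 104.50
z^(5/3) = 29.876
dT = 25 * 104.50 / 29.876 = 87.442 K
T = 293 + 87.442 = 380.44 K

380.44 K


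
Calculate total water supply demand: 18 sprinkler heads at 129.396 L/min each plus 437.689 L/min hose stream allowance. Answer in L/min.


Sprinkler demand = 18 * 129.396 = 2329.128 L/min
Total = 2329.128 + 437.689 = 2766.817 L/min

2766.817 L/min


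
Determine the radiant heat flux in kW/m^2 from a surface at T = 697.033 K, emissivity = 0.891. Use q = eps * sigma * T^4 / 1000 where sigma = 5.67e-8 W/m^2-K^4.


T^4 = 2.3606e+11
q = 0.891 * 5.67e-8 * 2.3606e+11 / 1000 = 11.925 kW/m^2

11.925 kW/m^2


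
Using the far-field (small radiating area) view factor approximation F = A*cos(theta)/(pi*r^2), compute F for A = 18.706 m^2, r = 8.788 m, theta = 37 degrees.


cos(37 deg) = 0.79864
pi*r^2 = 242.62
F = 18.706 * 0.79864 / 242.62 = 0.061574

0.061574


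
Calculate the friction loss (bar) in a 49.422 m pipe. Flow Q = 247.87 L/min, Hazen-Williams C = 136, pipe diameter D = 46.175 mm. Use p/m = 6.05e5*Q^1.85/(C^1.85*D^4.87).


Q^1.85 = 26873
C^1.85 = 8852.1
D^4.87 = 1.2754e+08
p/m = 0.014400 bar/m
p_total = 0.014400 * 49.422 = 0.71167 bar

0.71167 bar


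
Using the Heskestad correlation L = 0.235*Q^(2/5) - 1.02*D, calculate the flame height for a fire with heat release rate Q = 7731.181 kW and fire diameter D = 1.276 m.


Q^(2/5) = 35.917
0.235 * Q^(2/5) = 8.4405
1.02 * D = 1.3015
L = 7.1389 m

7.1389 m


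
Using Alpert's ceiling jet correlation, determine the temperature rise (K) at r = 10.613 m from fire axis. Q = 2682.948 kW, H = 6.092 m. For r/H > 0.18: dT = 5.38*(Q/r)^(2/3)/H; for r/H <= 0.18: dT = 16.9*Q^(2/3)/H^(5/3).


r/H = 10.613 / 6.092 = 1.7421
r/H > 0.18, so dT = 5.38*(Q/r)^(2/3)/H
Q/r = 252.80
(Q/r)^(2/3) = 39.981
dT = 5.38 * 39.981 / 6.092 = 35.308 K

35.308 K


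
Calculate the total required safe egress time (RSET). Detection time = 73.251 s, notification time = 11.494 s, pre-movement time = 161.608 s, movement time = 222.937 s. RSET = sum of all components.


Total = 73.251 + 11.494 + 161.608 + 222.937 = 469.29 s

469.29 s


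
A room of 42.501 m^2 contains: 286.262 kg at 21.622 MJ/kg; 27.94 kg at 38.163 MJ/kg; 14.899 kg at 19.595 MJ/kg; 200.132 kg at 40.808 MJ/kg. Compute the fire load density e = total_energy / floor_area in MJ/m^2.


Total energy = 286.262*21.622 + 27.94*38.163 + 14.899*19.595 + 200.132*40.808
= 6189.557 + 1066.274 + 291.9459 + 8166.987
= 15714.76 MJ
e = 15714.76 / 42.501 = 369.75 MJ/m^2

369.75 MJ/m^2


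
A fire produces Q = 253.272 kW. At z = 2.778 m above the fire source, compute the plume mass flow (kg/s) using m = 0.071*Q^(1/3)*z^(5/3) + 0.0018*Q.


Q^(1/3) = 6.3270
z^(5/3) = 5.4898
First term = 0.071 * 6.3270 * 5.4898 = 2.4661
Second term = 0.0018 * 253.272 = 0.45589
m = 2.9220 kg/s

2.9220 kg/s


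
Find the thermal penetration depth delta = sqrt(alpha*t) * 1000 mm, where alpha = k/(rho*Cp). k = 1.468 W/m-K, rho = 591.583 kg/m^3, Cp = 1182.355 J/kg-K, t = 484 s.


alpha = 1.468 / (591.583 * 1182.355) = 2.0988e-06 m^2/s
alpha * t = 0.0010158
delta = sqrt(0.0010158) * 1000 = 31.872 mm

31.872 mm


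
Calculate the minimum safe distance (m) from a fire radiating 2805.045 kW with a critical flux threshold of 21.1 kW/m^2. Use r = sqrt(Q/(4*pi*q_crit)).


4*pi*q_crit = 265.15
Q/(4*pi*q_crit) = 10.579
r = sqrt(10.579) = 3.2525 m

3.2525 m


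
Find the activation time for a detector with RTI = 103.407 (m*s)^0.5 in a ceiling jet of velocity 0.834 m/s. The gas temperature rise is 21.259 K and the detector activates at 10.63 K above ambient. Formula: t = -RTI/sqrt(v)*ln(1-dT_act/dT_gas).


dT_act/dT_gas = 0.50002
ln(1 - 0.50002) = -0.69319
t = -103.407 / sqrt(0.834) * -0.69319 = 78.491 s

78.491 s


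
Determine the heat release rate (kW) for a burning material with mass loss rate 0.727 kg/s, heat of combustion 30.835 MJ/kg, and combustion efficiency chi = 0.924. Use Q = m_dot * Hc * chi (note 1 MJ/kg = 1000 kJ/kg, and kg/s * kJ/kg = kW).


Hc = 30.835 MJ/kg = 30.835 * 1000 kJ/kg = 30835 kJ/kg
Q = 0.727 kg/s * 30835 kJ/kg * 0.924 = 20713 kW

20713 kW


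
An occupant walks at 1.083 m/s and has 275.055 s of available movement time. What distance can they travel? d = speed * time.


d = 1.083 * 275.055 = 297.88 m

297.88 m


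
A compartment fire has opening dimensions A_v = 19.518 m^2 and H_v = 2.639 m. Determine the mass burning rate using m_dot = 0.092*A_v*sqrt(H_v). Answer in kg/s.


sqrt(H_v) = 1.6245
m_dot = 0.092 * 19.518 * 1.6245 = 2.9170 kg/s

2.9170 kg/s


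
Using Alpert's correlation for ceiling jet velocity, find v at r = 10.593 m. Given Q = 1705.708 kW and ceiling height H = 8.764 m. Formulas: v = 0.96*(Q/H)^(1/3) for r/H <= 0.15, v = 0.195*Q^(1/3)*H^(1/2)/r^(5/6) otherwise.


r/H = 10.593 / 8.764 = 1.2087
r/H > 0.15, so v = 0.195*Q^(1/3)*H^(1/2)/r^(5/6)
Q^(1/3) = 11.948
H^(1/2) = 2.9604
r^(5/6) = 7.1480
v = 0.195 * 11.948 * 2.9604 / 7.1480 = 0.96495 m/s

0.96495 m/s


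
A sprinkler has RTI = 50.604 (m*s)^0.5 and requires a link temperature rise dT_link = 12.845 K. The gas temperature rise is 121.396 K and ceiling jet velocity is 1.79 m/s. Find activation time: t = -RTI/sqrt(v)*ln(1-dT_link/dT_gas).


dT_link/dT_gas = 0.10581
ln(1 - 0.10581) = -0.11184
t = -50.604 / sqrt(1.79) * -0.11184 = 4.2301 s

4.2301 s


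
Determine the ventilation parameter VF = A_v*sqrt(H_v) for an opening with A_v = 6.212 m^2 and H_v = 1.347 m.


sqrt(H_v) = 1.1606
VF = 6.212 * 1.1606 = 7.2097 m^(5/2)

7.2097 m^(5/2)


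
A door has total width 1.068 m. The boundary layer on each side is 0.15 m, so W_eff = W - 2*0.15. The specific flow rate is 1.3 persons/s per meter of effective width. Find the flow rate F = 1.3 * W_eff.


W_eff = 1.068 - 0.30 = 0.768 m
F = 1.3 * 0.768 = 0.99840 persons/s

0.99840 persons/s


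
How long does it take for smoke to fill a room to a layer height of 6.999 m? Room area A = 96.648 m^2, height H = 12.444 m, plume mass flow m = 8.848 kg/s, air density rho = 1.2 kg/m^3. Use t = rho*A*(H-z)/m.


H - z = 5.445 m
t = 1.2 * 96.648 * 5.445 / 8.848 = 71.372 s

71.372 s


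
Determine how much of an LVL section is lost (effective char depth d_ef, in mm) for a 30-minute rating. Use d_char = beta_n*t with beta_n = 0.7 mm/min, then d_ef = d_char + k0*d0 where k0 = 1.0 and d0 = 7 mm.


d_char = 0.7 * 30 = 21 mm
d_ef = 21 + 1.0*7 = 28 mm

28 mm


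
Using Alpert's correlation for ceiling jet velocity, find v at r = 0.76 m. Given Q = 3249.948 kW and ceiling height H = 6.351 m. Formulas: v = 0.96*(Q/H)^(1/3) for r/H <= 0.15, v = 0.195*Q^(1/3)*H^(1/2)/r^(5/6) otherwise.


r/H = 0.76 / 6.351 = 0.11967
r/H <= 0.15, so v = 0.96*(Q/H)^(1/3)
Q/H = 511.72
(Q/H)^(1/3) = 7.9986
v = 0.96 * 7.9986 = 7.6786 m/s

7.6786 m/s


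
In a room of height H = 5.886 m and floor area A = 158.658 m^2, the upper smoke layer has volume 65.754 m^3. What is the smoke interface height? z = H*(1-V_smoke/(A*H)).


V/(A*H) = 0.070411
1 - 0.070411 = 0.92959
z = 5.886 * 0.92959 = 5.4716 m

5.4716 m


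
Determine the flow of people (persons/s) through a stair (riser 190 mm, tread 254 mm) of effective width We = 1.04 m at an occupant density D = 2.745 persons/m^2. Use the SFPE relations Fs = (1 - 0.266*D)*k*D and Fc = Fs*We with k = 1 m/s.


1 - 0.266*D = 1 - 0.266*2.745 = 0.26983
Fs = 0.26983 * 1 * 2.745 = 0.74068 persons/(s*m)
Fc = 0.74068 * 1.04 = 0.77031 persons/s

0.77031 persons/s


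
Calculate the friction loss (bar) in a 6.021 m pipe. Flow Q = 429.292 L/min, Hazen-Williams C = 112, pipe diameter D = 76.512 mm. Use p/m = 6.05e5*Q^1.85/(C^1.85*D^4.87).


Q^1.85 = 74232
C^1.85 = 6180.9
D^4.87 = 1.4920e+09
p/m = 0.0048700 bar/m
p_total = 0.0048700 * 6.021 = 0.029322 bar

0.029322 bar


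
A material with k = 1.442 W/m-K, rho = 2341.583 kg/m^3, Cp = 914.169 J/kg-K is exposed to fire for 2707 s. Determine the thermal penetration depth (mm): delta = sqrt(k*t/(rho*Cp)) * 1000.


alpha = 1.442 / (2341.583 * 914.169) = 6.7364e-07 m^2/s
alpha * t = 0.0018235
delta = sqrt(0.0018235) * 1000 = 42.703 mm

42.703 mm


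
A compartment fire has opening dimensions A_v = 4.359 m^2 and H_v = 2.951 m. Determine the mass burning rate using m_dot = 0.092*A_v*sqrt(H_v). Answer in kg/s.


sqrt(H_v) = 1.7178
m_dot = 0.092 * 4.359 * 1.7178 = 0.68890 kg/s

0.68890 kg/s


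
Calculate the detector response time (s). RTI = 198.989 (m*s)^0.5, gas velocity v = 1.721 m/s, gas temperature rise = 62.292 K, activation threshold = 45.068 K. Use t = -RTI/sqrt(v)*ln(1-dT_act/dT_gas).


dT_act/dT_gas = 0.72350
ln(1 - 0.72350) = -1.2855
t = -198.989 / sqrt(1.721) * -1.2855 = 194.99 s

194.99 s


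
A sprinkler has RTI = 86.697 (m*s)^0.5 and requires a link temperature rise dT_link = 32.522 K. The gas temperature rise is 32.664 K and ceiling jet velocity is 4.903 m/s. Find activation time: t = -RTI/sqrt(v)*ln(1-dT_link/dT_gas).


dT_link/dT_gas = 0.99565
ln(1 - 0.99565) = -5.4382
t = -86.697 / sqrt(4.903) * -5.4382 = 212.93 s

212.93 s


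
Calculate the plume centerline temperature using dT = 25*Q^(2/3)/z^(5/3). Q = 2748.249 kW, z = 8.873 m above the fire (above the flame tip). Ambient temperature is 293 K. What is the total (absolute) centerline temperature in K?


Q^(2/3) = 196.20
z^(5/3) = 38.029
dT = 25 * 196.20 / 38.029 = 128.98 K
T = 293 + 128.98 = 421.98 K

421.98 K


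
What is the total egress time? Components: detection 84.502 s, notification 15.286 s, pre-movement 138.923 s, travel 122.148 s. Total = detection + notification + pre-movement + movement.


Total = 84.502 + 15.286 + 138.923 + 122.148 = 360.859 s

360.859 s


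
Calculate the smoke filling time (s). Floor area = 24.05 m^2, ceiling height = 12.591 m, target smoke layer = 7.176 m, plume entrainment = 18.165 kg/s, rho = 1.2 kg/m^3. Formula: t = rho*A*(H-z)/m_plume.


H - z = 5.415 m
t = 1.2 * 24.05 * 5.415 / 18.165 = 8.6032 s

8.6032 s


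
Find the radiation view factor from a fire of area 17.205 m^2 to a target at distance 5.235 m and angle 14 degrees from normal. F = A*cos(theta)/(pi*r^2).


cos(14 deg) = 0.97030
pi*r^2 = 86.096
F = 17.205 * 0.97030 / 86.096 = 0.19390

0.19390


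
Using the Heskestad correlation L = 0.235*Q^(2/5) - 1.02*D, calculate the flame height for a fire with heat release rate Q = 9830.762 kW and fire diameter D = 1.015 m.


Q^(2/5) = 39.540
0.235 * Q^(2/5) = 9.2919
1.02 * D = 1.0353
L = 8.2566 m

8.2566 m


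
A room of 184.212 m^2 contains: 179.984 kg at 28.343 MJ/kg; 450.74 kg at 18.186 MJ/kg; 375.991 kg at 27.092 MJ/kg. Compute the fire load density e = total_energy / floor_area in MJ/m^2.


Total energy = 179.984*28.343 + 450.74*18.186 + 375.991*27.092
= 5101.287 + 8197.158 + 10186.35
= 23484.79 MJ
e = 23484.79 / 184.212 = 127.49 MJ/m^2

127.49 MJ/m^2


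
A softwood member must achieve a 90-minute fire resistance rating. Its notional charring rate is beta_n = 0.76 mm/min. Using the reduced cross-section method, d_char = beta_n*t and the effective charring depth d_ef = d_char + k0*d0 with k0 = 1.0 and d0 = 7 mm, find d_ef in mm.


d_char = 0.76 * 90 = 68.4 mm
d_ef = 68.4 + 1.0*7 = 75.4 mm

75.4 mm


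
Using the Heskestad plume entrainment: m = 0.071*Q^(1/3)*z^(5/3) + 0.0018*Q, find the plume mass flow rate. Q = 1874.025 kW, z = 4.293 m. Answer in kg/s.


Q^(1/3) = 12.329
z^(5/3) = 11.340
First term = 0.071 * 12.329 * 11.340 = 9.9262
Second term = 0.0018 * 1874.025 = 3.3732
m = 13.299 kg/s

13.299 kg/s


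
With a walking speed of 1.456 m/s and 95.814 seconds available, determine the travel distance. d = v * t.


d = 1.456 * 95.814 = 139.51 m

139.51 m


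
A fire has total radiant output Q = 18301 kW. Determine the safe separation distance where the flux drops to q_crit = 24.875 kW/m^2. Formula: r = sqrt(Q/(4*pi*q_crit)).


4*pi*q_crit = 312.59
Q/(4*pi*q_crit) = 58.547
r = sqrt(58.547) = 7.6516 m

7.6516 m


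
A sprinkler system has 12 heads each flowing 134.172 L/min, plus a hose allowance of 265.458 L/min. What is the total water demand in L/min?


Sprinkler demand = 12 * 134.172 = 1610.064 L/min
Total = 1610.064 + 265.458 = 1875.522 L/min

1875.522 L/min


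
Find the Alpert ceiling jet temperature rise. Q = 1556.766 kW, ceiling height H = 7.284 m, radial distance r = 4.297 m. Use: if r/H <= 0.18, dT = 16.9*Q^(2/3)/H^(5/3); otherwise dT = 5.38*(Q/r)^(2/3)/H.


r/H = 4.297 / 7.284 = 0.58992
r/H > 0.18, so dT = 5.38*(Q/r)^(2/3)/H
Q/r = 362.29
(Q/r)^(2/3) = 50.820
dT = 5.38 * 50.820 / 7.284 = 37.536 K

37.536 K


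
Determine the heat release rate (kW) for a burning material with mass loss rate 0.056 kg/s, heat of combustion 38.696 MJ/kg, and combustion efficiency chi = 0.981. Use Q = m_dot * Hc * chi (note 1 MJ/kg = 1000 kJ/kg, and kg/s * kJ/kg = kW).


Hc = 38.696 MJ/kg = 38.696 * 1000 kJ/kg = 38696 kJ/kg
Q = 0.056 kg/s * 38696 kJ/kg * 0.981 = 2125.8 kW

2125.8 kW


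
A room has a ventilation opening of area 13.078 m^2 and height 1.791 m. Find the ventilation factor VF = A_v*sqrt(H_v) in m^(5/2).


sqrt(H_v) = 1.3383
VF = 13.078 * 1.3383 = 17.502 m^(5/2)

17.502 m^(5/2)


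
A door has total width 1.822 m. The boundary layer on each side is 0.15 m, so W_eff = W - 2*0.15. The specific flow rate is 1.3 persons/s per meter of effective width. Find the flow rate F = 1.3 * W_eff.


W_eff = 1.822 - 0.30 = 1.522 m
F = 1.3 * 1.522 = 1.9786 persons/s

1.9786 persons/s


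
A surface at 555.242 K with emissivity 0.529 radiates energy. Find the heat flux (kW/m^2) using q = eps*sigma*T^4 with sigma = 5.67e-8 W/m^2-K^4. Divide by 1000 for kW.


T^4 = 9.5045e+10
q = 0.529 * 5.67e-8 * 9.5045e+10 / 1000 = 2.8508 kW/m^2

2.8508 kW/m^2


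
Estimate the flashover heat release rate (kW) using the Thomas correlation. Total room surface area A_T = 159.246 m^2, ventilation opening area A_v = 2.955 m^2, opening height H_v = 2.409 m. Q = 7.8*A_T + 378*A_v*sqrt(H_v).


7.8*A_T = 1242.1
sqrt(H_v) = 1.5521
378*A_v*sqrt(H_v) = 1733.7
Q = 1242.1 + 1733.7 = 2975.8 kW

2975.8 kW


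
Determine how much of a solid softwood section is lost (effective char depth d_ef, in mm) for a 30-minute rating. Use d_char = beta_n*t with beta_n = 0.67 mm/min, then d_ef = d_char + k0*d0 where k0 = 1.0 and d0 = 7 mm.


d_char = 0.67 * 30 = 20.1 mm
d_ef = 20.1 + 1.0*7 = 27.1 mm

27.1 mm


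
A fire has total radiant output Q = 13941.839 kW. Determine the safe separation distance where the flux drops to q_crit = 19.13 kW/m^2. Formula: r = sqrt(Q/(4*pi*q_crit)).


4*pi*q_crit = 240.39
Q/(4*pi*q_crit) = 57.996
r = sqrt(57.996) = 7.6155 m

7.6155 m


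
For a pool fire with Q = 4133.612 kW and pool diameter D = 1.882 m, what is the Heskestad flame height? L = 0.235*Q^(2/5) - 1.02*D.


Q^(2/5) = 27.960
0.235 * Q^(2/5) = 6.5705
1.02 * D = 1.9196
L = 4.6509 m

4.6509 m


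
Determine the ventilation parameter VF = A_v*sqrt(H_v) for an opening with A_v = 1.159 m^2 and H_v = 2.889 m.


sqrt(H_v) = 1.6997
VF = 1.159 * 1.6997 = 1.9700 m^(5/2)

1.9700 m^(5/2)


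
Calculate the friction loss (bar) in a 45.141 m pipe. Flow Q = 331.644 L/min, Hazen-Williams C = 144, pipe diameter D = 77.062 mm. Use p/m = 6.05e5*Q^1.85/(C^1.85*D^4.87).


Q^1.85 = 46051
C^1.85 = 9839.4
D^4.87 = 1.5449e+09
p/m = 0.0018328 bar/m
p_total = 0.0018328 * 45.141 = 0.082735 bar

0.082735 bar


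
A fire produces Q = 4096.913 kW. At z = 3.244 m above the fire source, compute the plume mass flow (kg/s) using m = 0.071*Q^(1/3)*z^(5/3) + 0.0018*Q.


Q^(1/3) = 16.001
z^(5/3) = 7.1089
First term = 0.071 * 16.001 * 7.1089 = 8.0763
Second term = 0.0018 * 4096.913 = 7.3744
m = 15.451 kg/s

15.451 kg/s


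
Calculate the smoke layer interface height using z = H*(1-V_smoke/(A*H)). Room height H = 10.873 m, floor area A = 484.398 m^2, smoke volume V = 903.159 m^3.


V/(A*H) = 0.17148
1 - 0.17148 = 0.82852
z = 10.873 * 0.82852 = 9.0085 m

9.0085 m


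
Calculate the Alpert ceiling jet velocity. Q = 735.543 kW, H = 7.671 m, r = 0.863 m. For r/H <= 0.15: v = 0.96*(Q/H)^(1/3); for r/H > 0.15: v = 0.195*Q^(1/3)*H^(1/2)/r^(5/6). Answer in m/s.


r/H = 0.863 / 7.671 = 0.11250
r/H <= 0.15, so v = 0.96*(Q/H)^(1/3)
Q/H = 95.886
(Q/H)^(1/3) = 4.5770
v = 0.96 * 4.5770 = 4.3940 m/s

4.3940 m/s


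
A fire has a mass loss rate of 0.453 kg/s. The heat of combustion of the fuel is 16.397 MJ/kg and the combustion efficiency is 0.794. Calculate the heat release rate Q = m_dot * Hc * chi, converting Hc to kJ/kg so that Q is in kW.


Hc = 16.397 MJ/kg = 16.397 * 1000 kJ/kg = 16397 kJ/kg
Q = 0.453 kg/s * 16397 kJ/kg * 0.794 = 5897.7 kW

5897.7 kW


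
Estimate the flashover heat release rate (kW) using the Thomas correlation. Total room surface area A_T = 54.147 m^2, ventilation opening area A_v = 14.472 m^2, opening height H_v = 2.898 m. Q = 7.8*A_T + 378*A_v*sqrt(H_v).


7.8*A_T = 422.35
sqrt(H_v) = 1.7024
378*A_v*sqrt(H_v) = 9312.6
Q = 422.35 + 9312.6 = 9734.9 kW

9734.9 kW


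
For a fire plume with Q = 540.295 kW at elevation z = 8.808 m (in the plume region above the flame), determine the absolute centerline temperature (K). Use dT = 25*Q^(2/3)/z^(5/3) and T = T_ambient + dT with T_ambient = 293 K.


Q^(2/3) = 66.337
z^(5/3) = 37.566
dT = 25 * 66.337 / 37.566 = 44.147 K
T = 293 + 44.147 = 337.15 K

337.15 K


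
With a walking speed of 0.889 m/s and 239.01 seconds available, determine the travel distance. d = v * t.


d = 0.889 * 239.01 = 212.48 m

212.48 m


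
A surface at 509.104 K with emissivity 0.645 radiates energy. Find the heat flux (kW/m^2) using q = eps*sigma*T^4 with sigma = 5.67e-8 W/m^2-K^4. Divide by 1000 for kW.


T^4 = 6.7178e+10
q = 0.645 * 5.67e-8 * 6.7178e+10 / 1000 = 2.4568 kW/m^2

2.4568 kW/m^2


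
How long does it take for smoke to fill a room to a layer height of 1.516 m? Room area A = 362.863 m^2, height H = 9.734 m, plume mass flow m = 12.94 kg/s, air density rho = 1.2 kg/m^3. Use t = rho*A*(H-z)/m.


H - z = 8.218 m
t = 1.2 * 362.863 * 8.218 / 12.94 = 276.54 s

276.54 s


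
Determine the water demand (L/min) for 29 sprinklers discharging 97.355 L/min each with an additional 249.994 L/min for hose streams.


Sprinkler demand = 29 * 97.355 = 2823.295 L/min
Total = 2823.295 + 249.994 = 3073.289 L/min

3073.289 L/min


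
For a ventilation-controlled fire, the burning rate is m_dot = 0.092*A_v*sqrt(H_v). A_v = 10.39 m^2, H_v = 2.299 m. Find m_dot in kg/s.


sqrt(H_v) = 1.5162
m_dot = 0.092 * 10.39 * 1.5162 = 1.4493 kg/s

1.4493 kg/s


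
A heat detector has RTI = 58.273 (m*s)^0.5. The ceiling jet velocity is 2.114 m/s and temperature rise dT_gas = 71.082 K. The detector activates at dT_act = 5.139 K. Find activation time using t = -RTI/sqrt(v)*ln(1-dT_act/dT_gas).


dT_act/dT_gas = 0.072297
ln(1 - 0.072297) = -0.075043
t = -58.273 / sqrt(2.114) * -0.075043 = 3.0077 s

3.0077 s


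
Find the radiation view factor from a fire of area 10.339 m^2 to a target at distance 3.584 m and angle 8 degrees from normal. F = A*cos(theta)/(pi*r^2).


cos(8 deg) = 0.99027
pi*r^2 = 40.354
F = 10.339 * 0.99027 / 40.354 = 0.25371

0.25371


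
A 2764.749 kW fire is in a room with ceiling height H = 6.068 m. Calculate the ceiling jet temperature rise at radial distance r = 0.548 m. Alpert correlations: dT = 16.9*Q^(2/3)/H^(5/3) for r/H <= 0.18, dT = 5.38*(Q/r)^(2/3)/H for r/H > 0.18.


r/H = 0.548 / 6.068 = 0.090310
r/H <= 0.18, so dT = 16.9*Q^(2/3)/H^(5/3)
Q^(2/3) = 196.99
H^(5/3) = 20.187
dT = 16.9 * 196.99 / 20.187 = 164.91 K

164.91 K


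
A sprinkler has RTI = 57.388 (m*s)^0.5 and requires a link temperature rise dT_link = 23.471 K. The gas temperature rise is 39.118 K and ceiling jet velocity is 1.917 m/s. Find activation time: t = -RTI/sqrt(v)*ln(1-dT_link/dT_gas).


dT_link/dT_gas = 0.60001
ln(1 - 0.60001) = -0.91630
t = -57.388 / sqrt(1.917) * -0.91630 = 37.980 s

37.980 s


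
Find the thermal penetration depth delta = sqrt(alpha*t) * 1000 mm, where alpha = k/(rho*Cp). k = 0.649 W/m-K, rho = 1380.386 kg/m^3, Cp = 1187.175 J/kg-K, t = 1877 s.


alpha = 0.649 / (1380.386 * 1187.175) = 3.9603e-07 m^2/s
alpha * t = 0.00074335
delta = sqrt(0.00074335) * 1000 = 27.264 mm

27.264 mm


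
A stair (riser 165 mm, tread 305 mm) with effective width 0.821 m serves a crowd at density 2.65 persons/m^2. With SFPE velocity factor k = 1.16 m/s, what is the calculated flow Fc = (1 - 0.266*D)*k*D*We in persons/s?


1 - 0.266*D = 1 - 0.266*2.65 = 0.29510
Fs = 0.29510 * 1.16 * 2.65 = 0.90714 persons/(s*m)
Fc = 0.90714 * 0.821 = 0.74476 persons/s

0.74476 persons/s


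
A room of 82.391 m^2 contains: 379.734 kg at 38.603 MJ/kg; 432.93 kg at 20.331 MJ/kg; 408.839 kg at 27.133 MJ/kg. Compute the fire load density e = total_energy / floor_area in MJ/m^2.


Total energy = 379.734*38.603 + 432.93*20.331 + 408.839*27.133
= 14658.87 + 8801.900 + 11093.03
= 34553.80 MJ
e = 34553.80 / 82.391 = 419.39 MJ/m^2

419.39 MJ/m^2


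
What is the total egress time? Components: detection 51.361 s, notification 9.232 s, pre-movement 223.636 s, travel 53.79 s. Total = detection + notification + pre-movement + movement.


Total = 51.361 + 9.232 + 223.636 + 53.79 = 338.019 s

338.019 s


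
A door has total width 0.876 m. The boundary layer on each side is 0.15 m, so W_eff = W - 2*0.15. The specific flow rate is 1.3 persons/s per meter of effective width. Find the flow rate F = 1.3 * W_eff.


W_eff = 0.876 - 0.30 = 0.576 m
F = 1.3 * 0.576 = 0.74880 persons/s

0.74880 persons/s


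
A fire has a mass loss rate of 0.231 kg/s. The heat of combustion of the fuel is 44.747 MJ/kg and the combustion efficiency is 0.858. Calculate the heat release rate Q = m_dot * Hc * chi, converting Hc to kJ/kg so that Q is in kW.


Hc = 44.747 MJ/kg = 44.747 * 1000 kJ/kg = 44747 kJ/kg
Q = 0.231 kg/s * 44747 kJ/kg * 0.858 = 8868.8 kW

8868.8 kW


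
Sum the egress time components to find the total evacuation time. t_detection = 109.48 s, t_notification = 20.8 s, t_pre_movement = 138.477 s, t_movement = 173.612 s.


Total = 109.48 + 20.8 + 138.477 + 173.612 = 442.369 s

442.369 s


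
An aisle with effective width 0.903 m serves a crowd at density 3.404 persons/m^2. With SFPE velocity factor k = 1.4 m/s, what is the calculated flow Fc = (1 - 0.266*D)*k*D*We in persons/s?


1 - 0.266*D = 1 - 0.266*3.404 = 0.094536
Fs = 0.094536 * 1.4 * 3.404 = 0.45052 persons/(s*m)
Fc = 0.45052 * 0.903 = 0.40682 persons/s

0.40682 persons/s


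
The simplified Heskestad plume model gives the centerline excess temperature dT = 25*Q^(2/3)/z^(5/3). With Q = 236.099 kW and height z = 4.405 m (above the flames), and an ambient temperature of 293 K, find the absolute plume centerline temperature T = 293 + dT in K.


Q^(2/3) = 38.200
z^(5/3) = 11.837
dT = 25 * 38.200 / 11.837 = 80.679 K
T = 293 + 80.679 = 373.68 K

373.68 K


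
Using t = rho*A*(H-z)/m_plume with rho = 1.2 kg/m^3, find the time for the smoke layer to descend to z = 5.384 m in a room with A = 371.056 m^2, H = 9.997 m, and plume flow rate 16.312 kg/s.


H - z = 4.613 m
t = 1.2 * 371.056 * 4.613 / 16.312 = 125.92 s

125.92 s


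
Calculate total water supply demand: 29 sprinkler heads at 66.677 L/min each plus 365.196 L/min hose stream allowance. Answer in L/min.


Sprinkler demand = 29 * 66.677 = 1933.633 L/min
Total = 1933.633 + 365.196 = 2298.829 L/min

2298.829 L/min


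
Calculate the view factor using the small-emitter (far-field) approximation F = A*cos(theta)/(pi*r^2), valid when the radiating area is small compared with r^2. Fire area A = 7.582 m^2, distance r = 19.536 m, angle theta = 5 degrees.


cos(5 deg) = 0.99619
pi*r^2 = 1199.0
F = 7.582 * 0.99619 / 1199.0 = 0.0062995

0.0062995


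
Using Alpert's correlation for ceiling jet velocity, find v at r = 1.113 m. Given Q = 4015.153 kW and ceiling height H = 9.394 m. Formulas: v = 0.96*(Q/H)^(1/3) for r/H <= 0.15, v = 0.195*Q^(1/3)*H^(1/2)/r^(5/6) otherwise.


r/H = 1.113 / 9.394 = 0.11848
r/H <= 0.15, so v = 0.96*(Q/H)^(1/3)
Q/H = 427.42
(Q/H)^(1/3) = 7.5327
v = 0.96 * 7.5327 = 7.2314 m/s

7.2314 m/s


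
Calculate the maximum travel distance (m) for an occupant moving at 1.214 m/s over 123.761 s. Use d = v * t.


d = 1.214 * 123.761 = 150.25 m

150.25 m


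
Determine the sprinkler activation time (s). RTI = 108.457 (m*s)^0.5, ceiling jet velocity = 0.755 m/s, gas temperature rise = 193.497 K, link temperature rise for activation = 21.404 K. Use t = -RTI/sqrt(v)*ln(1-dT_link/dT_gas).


dT_link/dT_gas = 0.11062
ln(1 - 0.11062) = -0.11723
t = -108.457 / sqrt(0.755) * -0.11723 = 14.632 s

14.632 s


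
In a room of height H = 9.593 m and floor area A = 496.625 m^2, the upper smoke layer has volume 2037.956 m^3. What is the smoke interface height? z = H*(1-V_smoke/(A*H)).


V/(A*H) = 0.42777
1 - 0.42777 = 0.57223
z = 9.593 * 0.57223 = 5.4894 m

5.4894 m


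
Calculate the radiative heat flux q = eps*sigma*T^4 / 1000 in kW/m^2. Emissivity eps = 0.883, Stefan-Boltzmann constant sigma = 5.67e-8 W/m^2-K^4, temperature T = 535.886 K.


T^4 = 8.2469e+10
q = 0.883 * 5.67e-8 * 8.2469e+10 / 1000 = 4.1289 kW/m^2

4.1289 kW/m^2


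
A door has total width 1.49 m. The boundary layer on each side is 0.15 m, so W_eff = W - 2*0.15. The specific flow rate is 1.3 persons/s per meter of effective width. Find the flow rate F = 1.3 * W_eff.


W_eff = 1.49 - 0.30 = 1.19 m
F = 1.3 * 1.19 = 1.547 persons/s

1.547 persons/s


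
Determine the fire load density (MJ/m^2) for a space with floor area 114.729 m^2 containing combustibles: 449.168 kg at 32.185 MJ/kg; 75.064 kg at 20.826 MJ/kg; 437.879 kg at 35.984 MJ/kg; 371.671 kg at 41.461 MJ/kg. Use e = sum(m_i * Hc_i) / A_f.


Total energy = 449.168*32.185 + 75.064*20.826 + 437.879*35.984 + 371.671*41.461
= 14456.47 + 1563.283 + 15756.64 + 15409.85
= 47186.24 MJ
e = 47186.24 / 114.729 = 411.28 MJ/m^2

411.28 MJ/m^2


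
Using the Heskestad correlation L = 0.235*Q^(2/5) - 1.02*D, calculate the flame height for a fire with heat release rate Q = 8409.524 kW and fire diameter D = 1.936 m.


Q^(2/5) = 37.146
0.235 * Q^(2/5) = 8.7292
1.02 * D = 1.9747
L = 6.7545 m

6.7545 m


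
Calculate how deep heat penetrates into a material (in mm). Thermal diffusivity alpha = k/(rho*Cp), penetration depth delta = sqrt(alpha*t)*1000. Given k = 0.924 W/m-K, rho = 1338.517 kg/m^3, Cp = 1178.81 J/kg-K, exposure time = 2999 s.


alpha = 0.924 / (1338.517 * 1178.81) = 5.8560e-07 m^2/s
alpha * t = 0.0017562
delta = sqrt(0.0017562) * 1000 = 41.907 mm

41.907 mm


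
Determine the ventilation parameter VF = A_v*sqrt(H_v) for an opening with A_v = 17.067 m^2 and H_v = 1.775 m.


sqrt(H_v) = 1.3323
VF = 17.067 * 1.3323 = 22.738 m^(5/2)

22.738 m^(5/2)


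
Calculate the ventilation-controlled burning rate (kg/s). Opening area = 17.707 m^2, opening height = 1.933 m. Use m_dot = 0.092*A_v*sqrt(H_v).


sqrt(H_v) = 1.3903
m_dot = 0.092 * 17.707 * 1.3903 = 2.2649 kg/s

2.2649 kg/s


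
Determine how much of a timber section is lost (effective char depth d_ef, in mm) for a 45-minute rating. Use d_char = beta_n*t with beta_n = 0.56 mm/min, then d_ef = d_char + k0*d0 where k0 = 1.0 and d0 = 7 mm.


d_char = 0.56 * 45 = 25.2 mm
d_ef = 25.2 + 1.0*7 = 32.2 mm

32.2 mm


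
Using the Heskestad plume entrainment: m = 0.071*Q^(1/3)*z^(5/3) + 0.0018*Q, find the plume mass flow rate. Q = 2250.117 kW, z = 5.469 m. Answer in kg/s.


Q^(1/3) = 13.104
z^(5/3) = 16.976
First term = 0.071 * 13.104 * 16.976 = 15.795
Second term = 0.0018 * 2250.117 = 4.0502
m = 19.845 kg/s

19.845 kg/s


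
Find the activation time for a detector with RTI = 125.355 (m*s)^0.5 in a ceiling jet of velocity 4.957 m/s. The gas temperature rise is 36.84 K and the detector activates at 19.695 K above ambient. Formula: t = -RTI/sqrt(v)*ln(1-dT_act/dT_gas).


dT_act/dT_gas = 0.53461
ln(1 - 0.53461) = -0.76488
t = -125.355 / sqrt(4.957) * -0.76488 = 43.065 s

43.065 s


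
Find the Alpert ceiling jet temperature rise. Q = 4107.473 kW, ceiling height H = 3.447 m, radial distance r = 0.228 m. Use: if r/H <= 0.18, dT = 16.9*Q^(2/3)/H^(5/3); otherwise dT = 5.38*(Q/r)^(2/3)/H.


r/H = 0.228 / 3.447 = 0.066144
r/H <= 0.18, so dT = 16.9*Q^(2/3)/H^(5/3)
Q^(2/3) = 256.48
H^(5/3) = 7.8657
dT = 16.9 * 256.48 / 7.8657 = 551.06 K

551.06 K


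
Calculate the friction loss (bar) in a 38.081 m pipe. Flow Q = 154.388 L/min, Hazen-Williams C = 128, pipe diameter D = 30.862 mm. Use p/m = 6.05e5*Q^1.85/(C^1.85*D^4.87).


Q^1.85 = 11193
C^1.85 = 7913.0
D^4.87 = 1.7926e+07
p/m = 0.047737 bar/m
p_total = 0.047737 * 38.081 = 1.8179 bar

1.8179 bar


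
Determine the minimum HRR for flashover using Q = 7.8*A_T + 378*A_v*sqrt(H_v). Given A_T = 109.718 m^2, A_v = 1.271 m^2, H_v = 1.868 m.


7.8*A_T = 855.80
sqrt(H_v) = 1.3667
378*A_v*sqrt(H_v) = 656.64
Q = 855.80 + 656.64 = 1512.4 kW

1512.4 kW


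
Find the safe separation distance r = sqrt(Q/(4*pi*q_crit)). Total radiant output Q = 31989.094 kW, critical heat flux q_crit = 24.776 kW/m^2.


4*pi*q_crit = 311.34
Q/(4*pi*q_crit) = 102.75
r = sqrt(102.75) = 10.136 m

10.136 m


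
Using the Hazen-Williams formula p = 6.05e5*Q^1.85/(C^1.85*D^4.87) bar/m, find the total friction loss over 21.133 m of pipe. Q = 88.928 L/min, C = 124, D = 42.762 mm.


Q^1.85 = 4033.9
C^1.85 = 7461.6
D^4.87 = 8.7751e+07
p/m = 0.0037273 bar/m
p_total = 0.0037273 * 21.133 = 0.078769 bar

0.078769 bar


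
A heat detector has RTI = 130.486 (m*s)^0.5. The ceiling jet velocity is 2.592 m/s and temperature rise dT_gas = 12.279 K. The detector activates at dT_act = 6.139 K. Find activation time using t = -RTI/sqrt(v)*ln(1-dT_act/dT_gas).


dT_act/dT_gas = 0.49996
ln(1 - 0.49996) = -0.69307
t = -130.486 / sqrt(2.592) * -0.69307 = 56.172 s

56.172 s


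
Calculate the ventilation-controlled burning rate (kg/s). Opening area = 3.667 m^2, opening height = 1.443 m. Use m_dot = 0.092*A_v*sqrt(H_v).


sqrt(H_v) = 1.2012
m_dot = 0.092 * 3.667 * 1.2012 = 0.40526 kg/s

0.40526 kg/s


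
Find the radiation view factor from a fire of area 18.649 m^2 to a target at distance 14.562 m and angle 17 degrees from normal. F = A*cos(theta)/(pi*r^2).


cos(17 deg) = 0.95630
pi*r^2 = 666.18
F = 18.649 * 0.95630 / 666.18 = 0.026771

0.026771


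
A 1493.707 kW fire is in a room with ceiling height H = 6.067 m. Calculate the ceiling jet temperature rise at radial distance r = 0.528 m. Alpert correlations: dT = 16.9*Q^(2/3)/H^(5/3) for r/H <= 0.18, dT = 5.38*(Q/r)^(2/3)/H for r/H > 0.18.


r/H = 0.528 / 6.067 = 0.087028
r/H <= 0.18, so dT = 16.9*Q^(2/3)/H^(5/3)
Q^(2/3) = 130.67
H^(5/3) = 20.182
dT = 16.9 * 130.67 / 20.182 = 109.42 K

109.42 K


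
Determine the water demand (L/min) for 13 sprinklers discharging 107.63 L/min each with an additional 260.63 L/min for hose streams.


Sprinkler demand = 13 * 107.63 = 1399.19 L/min
Total = 1399.19 + 260.63 = 1659.82 L/min

1659.82 L/min


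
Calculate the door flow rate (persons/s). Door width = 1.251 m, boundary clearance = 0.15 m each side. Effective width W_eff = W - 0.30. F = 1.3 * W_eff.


W_eff = 1.251 - 0.30 = 0.951 m
F = 1.3 * 0.951 = 1.2363 persons/s

1.2363 persons/s
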